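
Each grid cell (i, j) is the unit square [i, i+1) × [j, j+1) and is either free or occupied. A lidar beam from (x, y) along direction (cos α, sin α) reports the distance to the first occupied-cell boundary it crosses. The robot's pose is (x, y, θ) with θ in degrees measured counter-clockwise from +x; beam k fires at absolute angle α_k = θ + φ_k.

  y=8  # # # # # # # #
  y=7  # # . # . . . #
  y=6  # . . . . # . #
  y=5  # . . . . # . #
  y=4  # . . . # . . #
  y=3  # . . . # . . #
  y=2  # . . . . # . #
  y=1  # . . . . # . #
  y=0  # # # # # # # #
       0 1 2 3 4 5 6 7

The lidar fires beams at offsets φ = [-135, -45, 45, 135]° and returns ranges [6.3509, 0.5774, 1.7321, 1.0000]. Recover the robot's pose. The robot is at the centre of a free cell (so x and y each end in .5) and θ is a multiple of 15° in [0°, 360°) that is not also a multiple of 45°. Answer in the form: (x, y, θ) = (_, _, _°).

(x, y, θ) = (4.5, 6.5, 15°)

Candidates: 34 free-cell centres × 16 headings = 544 poses. Raycast each; keep the one whose scan matches to 4 dp.
  (2.5, 2.5, 240°): beam 1 = 4.6587 ≠ 6.3509 ✗
  (3.5, 4.5, 195°): beam 1 = 4.0415 ≠ 6.3509 ✗
  (4.5, 7.5, 195°): beam 1 = 0.5774 ≠ 6.3509 ✗
  …
  (4.5, 6.5, 15°): r_1=6.3509, r_2=0.5774, r_3=1.7321, r_4=1.0000 — all match ✓
Unique over the lattice → pose = (4.5, 6.5, 15°).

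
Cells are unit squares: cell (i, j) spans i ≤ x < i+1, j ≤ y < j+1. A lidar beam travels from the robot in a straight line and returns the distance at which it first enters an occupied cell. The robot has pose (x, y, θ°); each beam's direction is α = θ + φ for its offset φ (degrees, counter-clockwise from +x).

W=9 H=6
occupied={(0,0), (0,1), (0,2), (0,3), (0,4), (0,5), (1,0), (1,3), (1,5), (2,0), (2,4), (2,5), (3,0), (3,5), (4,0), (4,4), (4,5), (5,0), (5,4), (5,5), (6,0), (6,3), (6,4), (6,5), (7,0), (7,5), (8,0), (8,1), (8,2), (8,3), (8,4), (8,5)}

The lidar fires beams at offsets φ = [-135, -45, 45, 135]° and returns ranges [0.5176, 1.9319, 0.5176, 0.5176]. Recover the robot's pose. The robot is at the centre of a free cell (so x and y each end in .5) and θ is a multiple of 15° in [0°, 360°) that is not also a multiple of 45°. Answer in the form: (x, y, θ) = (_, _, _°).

Candidates: 22 free-cell centres × 16 headings = 352 poses. Raycast each; keep the one whose scan matches to 4 dp.
  (5.5, 2.5, 285°): beam 1 = 3.0000 ≠ 0.5176 ✗
  (1.5, 1.5, 75°): beam 1 = 0.5774 ≠ 0.5176 ✗
  (4.5, 3.5, 105°): beam 1 = 4.0415 ≠ 0.5176 ✗
  (7.5, 4.5, 210°): beam 2 = 0.5176 ≠ 1.9319 ✗
  …
  (7.5, 4.5, 330°): r_1=0.5176, r_2=1.9319, r_3=0.5176, r_4=0.5176 — all match ✓
Unique over the lattice → pose = (7.5, 4.5, 330°).

(x, y, θ) = (7.5, 4.5, 330°)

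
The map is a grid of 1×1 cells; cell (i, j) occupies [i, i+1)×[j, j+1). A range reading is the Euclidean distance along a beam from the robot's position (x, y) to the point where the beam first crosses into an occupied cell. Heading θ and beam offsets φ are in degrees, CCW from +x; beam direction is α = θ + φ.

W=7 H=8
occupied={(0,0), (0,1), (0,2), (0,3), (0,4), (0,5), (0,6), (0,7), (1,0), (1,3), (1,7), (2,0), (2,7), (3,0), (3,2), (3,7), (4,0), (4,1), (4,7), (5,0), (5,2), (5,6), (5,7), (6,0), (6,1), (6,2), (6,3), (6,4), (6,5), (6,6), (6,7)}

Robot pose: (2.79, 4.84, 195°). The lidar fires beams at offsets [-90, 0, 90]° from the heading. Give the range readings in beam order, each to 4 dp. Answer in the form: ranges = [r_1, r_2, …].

ranges = [2.2362, 1.8531, 1.9049]

beam 1: φ=-90°, α=105°
  direction (-0.2588, 0.9659); cell (2,4); t to first gridline: x 3.0523, y 0.1656 (then +3.8637 / +1.0353)
    (2,5) via y @ 0.1656
    (2,6) via y @ 1.2009
    (2,7) via y @ 2.2362  # hit
  → r_1 = 2.2362
beam 2: φ=0°, α=195°
  direction (-0.9659, -0.2588); cell (2,4); t to first gridline: x 0.8179, y 3.2455 (then +1.0353 / +3.8637)
    (1,4) via x @ 0.8179
    (0,4) via x @ 1.8531  # hit
  → r_2 = 1.8531
beam 3: φ=90°, α=285°
  direction (0.2588, -0.9659); cell (2,4); t to first gridline: x 0.8114, y 0.8696 (then +3.8637 / +1.0353)
    (3,4) via x @ 0.8114
    (3,3) via y @ 0.8696
    (3,2) via y @ 1.9049  # hit
  → r_3 = 1.9049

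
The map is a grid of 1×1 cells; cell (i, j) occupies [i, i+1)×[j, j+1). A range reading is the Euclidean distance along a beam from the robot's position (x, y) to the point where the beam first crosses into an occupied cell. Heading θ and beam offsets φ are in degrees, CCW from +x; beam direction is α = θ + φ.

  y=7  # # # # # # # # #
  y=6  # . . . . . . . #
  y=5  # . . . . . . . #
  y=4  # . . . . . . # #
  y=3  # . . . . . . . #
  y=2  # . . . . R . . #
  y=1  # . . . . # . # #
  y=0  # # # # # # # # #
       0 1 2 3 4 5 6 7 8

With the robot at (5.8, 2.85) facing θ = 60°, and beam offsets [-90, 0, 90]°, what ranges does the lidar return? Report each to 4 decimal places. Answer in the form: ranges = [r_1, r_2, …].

beam 1: φ=-90°, α=330°
  direction (0.8660, -0.5000); cell (5,2); t to first gridline: x 0.2309, y 1.7000 (then +1.1547 / +2.0000)
    (6,2) via x @ 0.2309
    (7,2) via x @ 1.3856
    (7,1) via y @ 1.7000  # hit
  → r_1 = 1.7000
beam 2: φ=0°, α=60°
  direction (0.5000, 0.8660); cell (5,2); t to first gridline: x 0.4000, y 0.1732 (then +2.0000 / +1.1547)
    (5,3) via y @ 0.1732
    (6,3) via x @ 0.4000
    (6,4) via y @ 1.3279
    (7,4) via x @ 2.4000  # hit
  → r_2 = 2.4000
beam 3: φ=90°, α=150°
  direction (-0.8660, 0.5000); cell (5,2); t to first gridline: x 0.9238, y 0.3000 (then +1.1547 / +2.0000)
    (5,3) via y @ 0.3000
    (4,3) via x @ 0.9238
    (3,3) via x @ 2.0785
    (3,4) via y @ 2.3000
    (2,4) via x @ 3.2332
    (2,5) via y @ 4.3000
    (1,5) via x @ 4.3879
    (0,5) via x @ 5.5426  # hit
  → r_3 = 5.5426

ranges = [1.7000, 2.4000, 5.5426]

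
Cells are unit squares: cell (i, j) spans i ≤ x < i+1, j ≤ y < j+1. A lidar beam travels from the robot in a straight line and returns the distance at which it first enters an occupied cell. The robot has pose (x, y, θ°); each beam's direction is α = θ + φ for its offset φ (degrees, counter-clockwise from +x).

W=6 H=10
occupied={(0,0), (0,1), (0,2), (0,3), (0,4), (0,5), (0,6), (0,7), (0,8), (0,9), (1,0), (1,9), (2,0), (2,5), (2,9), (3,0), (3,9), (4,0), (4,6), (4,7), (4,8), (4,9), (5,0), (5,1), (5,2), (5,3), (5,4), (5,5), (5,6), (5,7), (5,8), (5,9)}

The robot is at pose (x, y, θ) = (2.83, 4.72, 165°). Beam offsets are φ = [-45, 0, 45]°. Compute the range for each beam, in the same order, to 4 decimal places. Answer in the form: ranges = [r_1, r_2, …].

ranges = [0.3233, 1.8946, 2.1131]

beam 1: φ=-45°, α=120°
  dir = (cos 120°, sin 120°) = (-0.5000, 0.8660); from cell (2,4)
  next x-line at t=1.6600, next y-line at t=0.3233; Δt_x=2.0000, Δt_y=1.1547
    y: enter (2,5) at t=0.3233 ← occupied
  → r_1 = 0.3233
beam 2: φ=0°, α=165°
  dir = (cos 165°, sin 165°) = (-0.9659, 0.2588); from cell (2,4)
  next x-line at t=0.8593, next y-line at t=1.0818; Δt_x=1.0353, Δt_y=3.8637
    x: enter (1,4) at t=0.8593
    y: enter (1,5) at t=1.0818
    x: enter (0,5) at t=1.8946 ← occupied
  → r_2 = 1.8946
beam 3: φ=45°, α=210°
  dir = (cos 210°, sin 210°) = (-0.8660, -0.5000); from cell (2,4)
  next x-line at t=0.9584, next y-line at t=1.4400; Δt_x=1.1547, Δt_y=2.0000
    x: enter (1,4) at t=0.9584
    y: enter (1,3) at t=1.4400
    x: enter (0,3) at t=2.1131 ← occupied
  → r_3 = 2.1131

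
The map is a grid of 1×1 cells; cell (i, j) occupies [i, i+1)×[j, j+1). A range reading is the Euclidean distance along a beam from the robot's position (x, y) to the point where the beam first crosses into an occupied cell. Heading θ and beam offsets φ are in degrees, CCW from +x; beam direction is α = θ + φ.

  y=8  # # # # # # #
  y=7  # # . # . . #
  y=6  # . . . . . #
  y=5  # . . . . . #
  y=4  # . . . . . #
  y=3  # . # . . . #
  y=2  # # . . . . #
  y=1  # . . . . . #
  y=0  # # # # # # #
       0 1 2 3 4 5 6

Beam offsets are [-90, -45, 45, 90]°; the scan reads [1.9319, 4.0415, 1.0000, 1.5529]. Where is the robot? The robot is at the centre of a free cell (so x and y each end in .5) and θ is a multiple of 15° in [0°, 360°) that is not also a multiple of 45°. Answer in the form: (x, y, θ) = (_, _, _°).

(x, y, θ) = (2.5, 1.5, 75°)

The pose lattice has 31·16 = 496 candidates. Test each by forward raycasting.
  (3.5, 6.5, 75°): beam 1 = 2.5882 ≠ 1.9319 ✗
  (3.5, 4.5, 75°): beam 1 = 2.5882 ≠ 1.9319 ✗
  (3.5, 3.5, 345°): beam 1 = 2.5882 ≠ 1.9319 ✗
  (1.5, 5.5, 300°): beam 1 = 0.5774 ≠ 1.9319 ✗
  …
  (2.5, 1.5, 75°): r_1=1.9319, r_2=4.0415, r_3=1.0000, r_4=1.5529 — all match ✓
Only this pose fits every beam.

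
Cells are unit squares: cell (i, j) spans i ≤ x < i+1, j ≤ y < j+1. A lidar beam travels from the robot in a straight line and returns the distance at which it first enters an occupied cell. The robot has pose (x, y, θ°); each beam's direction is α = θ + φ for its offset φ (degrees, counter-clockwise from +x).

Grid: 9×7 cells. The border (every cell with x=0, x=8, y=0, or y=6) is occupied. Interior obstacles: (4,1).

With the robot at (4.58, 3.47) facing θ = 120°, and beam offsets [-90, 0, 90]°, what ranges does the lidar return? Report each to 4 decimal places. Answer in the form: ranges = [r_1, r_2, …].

ranges = [3.9491, 2.9214, 4.1338]

beam 1: φ=-90°, α=30°
  d=(0.8660,0.5000)  start (4,3)  tX=0.4850 tY=1.0600  stride 1/|dx|=1.1547 1/|dy|=2.0000
    cross x-line → (5,3), t=0.4850
    cross y-line → (5,4), t=1.0600
    cross x-line → (6,4), t=1.6397
    cross x-line → (7,4), t=2.7944
    cross y-line → (7,5), t=3.0600
    cross x-line → (8,5), t=3.9491 (wall)
  → r_1 = 3.9491
beam 2: φ=0°, α=120°
  d=(-0.5000,0.8660)  start (4,3)  tX=1.1600 tY=0.6120  stride 1/|dx|=2.0000 1/|dy|=1.1547
    cross y-line → (4,4), t=0.6120
    cross x-line → (3,4), t=1.1600
    cross y-line → (3,5), t=1.7667
    cross y-line → (3,6), t=2.9214 (wall)
  → r_2 = 2.9214
beam 3: φ=90°, α=210°
  d=(-0.8660,-0.5000)  start (4,3)  tX=0.6697 tY=0.9400  stride 1/|dx|=1.1547 1/|dy|=2.0000
    cross x-line → (3,3), t=0.6697
    cross y-line → (3,2), t=0.9400
    cross x-line → (2,2), t=1.8244
    cross y-line → (2,1), t=2.9400
    cross x-line → (1,1), t=2.9791
    cross x-line → (0,1), t=4.1338 (wall)
  → r_3 = 4.1338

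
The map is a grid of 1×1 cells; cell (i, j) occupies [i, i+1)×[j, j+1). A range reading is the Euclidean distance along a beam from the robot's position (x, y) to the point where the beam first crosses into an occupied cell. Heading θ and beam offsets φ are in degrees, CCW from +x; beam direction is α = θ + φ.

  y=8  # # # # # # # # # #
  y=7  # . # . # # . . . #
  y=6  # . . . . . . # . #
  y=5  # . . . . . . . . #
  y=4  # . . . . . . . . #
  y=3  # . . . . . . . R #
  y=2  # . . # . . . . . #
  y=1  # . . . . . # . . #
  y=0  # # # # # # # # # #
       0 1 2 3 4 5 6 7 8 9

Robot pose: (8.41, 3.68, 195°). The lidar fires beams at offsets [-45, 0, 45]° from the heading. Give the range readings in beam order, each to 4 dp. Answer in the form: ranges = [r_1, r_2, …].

ranges = [6.6400, 4.5656, 2.8200]

beam 1: φ=-45°, α=150°
  dir = (cos 150°, sin 150°) = (-0.8660, 0.5000); from cell (8,3)
  next x-line at t=0.4734, next y-line at t=0.6400; Δt_x=1.1547, Δt_y=2.0000
    x: enter (7,3) at t=0.4734
    y: enter (7,4) at t=0.6400
    x: enter (6,4) at t=1.6281
    y: enter (6,5) at t=2.6400
    x: enter (5,5) at t=2.7828
    x: enter (4,5) at t=3.9375
    y: enter (4,6) at t=4.6400
    x: enter (3,6) at t=5.0922
    x: enter (2,6) at t=6.2469
    y: enter (2,7) at t=6.6400 ← occupied
  → r_1 = 6.6400
beam 2: φ=0°, α=195°
  dir = (cos 195°, sin 195°) = (-0.9659, -0.2588); from cell (8,3)
  next x-line at t=0.4245, next y-line at t=2.6273; Δt_x=1.0353, Δt_y=3.8637
    x: enter (7,3) at t=0.4245
    x: enter (6,3) at t=1.4597
    x: enter (5,3) at t=2.4950
    y: enter (5,2) at t=2.6273
    x: enter (4,2) at t=3.5303
    x: enter (3,2) at t=4.5656 ← occupied
  → r_2 = 4.5656
beam 3: φ=45°, α=240°
  dir = (cos 240°, sin 240°) = (-0.5000, -0.8660); from cell (8,3)
  next x-line at t=0.8200, next y-line at t=0.7852; Δt_x=2.0000, Δt_y=1.1547
    y: enter (8,2) at t=0.7852
    x: enter (7,2) at t=0.8200
    y: enter (7,1) at t=1.9399
    x: enter (6,1) at t=2.8200 ← occupied
  → r_3 = 2.8200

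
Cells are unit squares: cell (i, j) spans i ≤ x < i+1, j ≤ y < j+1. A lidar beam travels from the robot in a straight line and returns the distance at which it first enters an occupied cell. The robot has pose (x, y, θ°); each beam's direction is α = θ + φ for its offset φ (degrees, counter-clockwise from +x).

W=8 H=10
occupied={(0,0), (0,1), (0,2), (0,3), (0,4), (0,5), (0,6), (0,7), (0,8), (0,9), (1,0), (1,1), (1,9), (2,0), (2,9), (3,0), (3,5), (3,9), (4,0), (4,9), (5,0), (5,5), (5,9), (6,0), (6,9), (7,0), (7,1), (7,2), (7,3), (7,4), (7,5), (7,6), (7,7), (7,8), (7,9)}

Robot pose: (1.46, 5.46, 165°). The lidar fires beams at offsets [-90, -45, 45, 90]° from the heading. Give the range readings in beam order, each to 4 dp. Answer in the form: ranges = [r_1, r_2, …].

ranges = [3.6649, 0.9200, 0.5312, 1.7773]

beam 1: φ=-90°, α=75°
  d=(0.2588,0.9659)  start (1,5)  tX=2.0864 tY=0.5590  stride 1/|dx|=3.8637 1/|dy|=1.0353
    cross y-line → (1,6), t=0.5590
    cross y-line → (1,7), t=1.5943
    cross x-line → (2,7), t=2.0864
    cross y-line → (2,8), t=2.6296
    cross y-line → (2,9), t=3.6649 (wall)
  → r_1 = 3.6649
beam 2: φ=-45°, α=120°
  d=(-0.5000,0.8660)  start (1,5)  tX=0.9200 tY=0.6235  stride 1/|dx|=2.0000 1/|dy|=1.1547
    cross y-line → (1,6), t=0.6235
    cross x-line → (0,6), t=0.9200 (wall)
  → r_2 = 0.9200
beam 3: φ=45°, α=210°
  d=(-0.8660,-0.5000)  start (1,5)  tX=0.5312 tY=0.9200  stride 1/|dx|=1.1547 1/|dy|=2.0000
    cross x-line → (0,5), t=0.5312 (wall)
  → r_3 = 0.5312
beam 4: φ=90°, α=255°
  d=(-0.2588,-0.9659)  start (1,5)  tX=1.7773 tY=0.4762  stride 1/|dx|=3.8637 1/|dy|=1.0353
    cross y-line → (1,4), t=0.4762
    cross y-line → (1,3), t=1.5115
    cross x-line → (0,3), t=1.7773 (wall)
  → r_4 = 1.7773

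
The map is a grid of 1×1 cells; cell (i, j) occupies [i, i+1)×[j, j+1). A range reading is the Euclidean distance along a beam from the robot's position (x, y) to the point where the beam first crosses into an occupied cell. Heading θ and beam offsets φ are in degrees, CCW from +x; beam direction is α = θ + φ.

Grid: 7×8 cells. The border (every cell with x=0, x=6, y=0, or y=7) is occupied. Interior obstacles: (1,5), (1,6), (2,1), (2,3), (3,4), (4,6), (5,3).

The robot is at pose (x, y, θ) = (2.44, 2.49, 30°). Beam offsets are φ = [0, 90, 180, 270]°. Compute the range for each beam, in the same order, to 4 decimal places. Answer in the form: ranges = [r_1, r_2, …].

ranges = [2.9560, 0.5889, 1.6628, 0.5658]

beam 1: φ=0°, α=30°
  dir = (cos 30°, sin 30°) = (0.8660, 0.5000); from cell (2,2)
  next x-line at t=0.6466, next y-line at t=1.0200; Δt_x=1.1547, Δt_y=2.0000
    x: enter (3,2) at t=0.6466
    y: enter (3,3) at t=1.0200
    x: enter (4,3) at t=1.8013
    x: enter (5,3) at t=2.9560 ← occupied
  → r_1 = 2.9560
beam 2: φ=90°, α=120°
  dir = (cos 120°, sin 120°) = (-0.5000, 0.8660); from cell (2,2)
  next x-line at t=0.8800, next y-line at t=0.5889; Δt_x=2.0000, Δt_y=1.1547
    y: enter (2,3) at t=0.5889 ← occupied
  → r_2 = 0.5889
beam 3: φ=180°, α=210°
  dir = (cos 210°, sin 210°) = (-0.8660, -0.5000); from cell (2,2)
  next x-line at t=0.5081, next y-line at t=0.9800; Δt_x=1.1547, Δt_y=2.0000
    x: enter (1,2) at t=0.5081
    y: enter (1,1) at t=0.9800
    x: enter (0,1) at t=1.6628 ← occupied
  → r_3 = 1.6628
beam 4: φ=270°, α=300°
  dir = (cos 300°, sin 300°) = (0.5000, -0.8660); from cell (2,2)
  next x-line at t=1.1200, next y-line at t=0.5658; Δt_x=2.0000, Δt_y=1.1547
    y: enter (2,1) at t=0.5658 ← occupied
  → r_4 = 0.5658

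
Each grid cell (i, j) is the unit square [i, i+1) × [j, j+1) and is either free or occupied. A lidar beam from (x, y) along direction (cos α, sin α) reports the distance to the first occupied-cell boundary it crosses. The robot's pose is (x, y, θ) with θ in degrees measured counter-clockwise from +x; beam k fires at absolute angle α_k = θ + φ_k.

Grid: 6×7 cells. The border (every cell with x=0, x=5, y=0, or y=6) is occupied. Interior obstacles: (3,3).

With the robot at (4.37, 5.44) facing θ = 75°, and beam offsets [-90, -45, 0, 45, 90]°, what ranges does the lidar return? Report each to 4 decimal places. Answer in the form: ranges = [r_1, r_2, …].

ranges = [0.6522, 0.7275, 0.5798, 0.6466, 2.1637]

beam 1: φ=-90°, α=345°
  cosα=0.9659 sinα=-0.2588 | (4,5) | tMaxX 0.6522 tMaxY 1.7000 | tΔX 1.0353 tΔY 3.8637
    t=0.6522 [x] (5,5) — stop
  → r_1 = 0.6522
beam 2: φ=-45°, α=30°
  cosα=0.8660 sinα=0.5000 | (4,5) | tMaxX 0.7275 tMaxY 1.1200 | tΔX 1.1547 tΔY 2.0000
    t=0.7275 [x] (5,5) — stop
  → r_2 = 0.7275
beam 3: φ=0°, α=75°
  cosα=0.2588 sinα=0.9659 | (4,5) | tMaxX 2.4341 tMaxY 0.5798 | tΔX 3.8637 tΔY 1.0353
    t=0.5798 [y] (4,6) — stop
  → r_3 = 0.5798
beam 4: φ=45°, α=120°
  cosα=-0.5000 sinα=0.8660 | (4,5) | tMaxX 0.7400 tMaxY 0.6466 | tΔX 2.0000 tΔY 1.1547
    t=0.6466 [y] (4,6) — stop
  → r_4 = 0.6466
beam 5: φ=90°, α=165°
  cosα=-0.9659 sinα=0.2588 | (4,5) | tMaxX 0.3831 tMaxY 2.1637 | tΔX 1.0353 tΔY 3.8637
    t=0.3831 [x] (3,5)
    t=1.4183 [x] (2,5)
    t=2.1637 [y] (2,6) — stop
  → r_5 = 2.1637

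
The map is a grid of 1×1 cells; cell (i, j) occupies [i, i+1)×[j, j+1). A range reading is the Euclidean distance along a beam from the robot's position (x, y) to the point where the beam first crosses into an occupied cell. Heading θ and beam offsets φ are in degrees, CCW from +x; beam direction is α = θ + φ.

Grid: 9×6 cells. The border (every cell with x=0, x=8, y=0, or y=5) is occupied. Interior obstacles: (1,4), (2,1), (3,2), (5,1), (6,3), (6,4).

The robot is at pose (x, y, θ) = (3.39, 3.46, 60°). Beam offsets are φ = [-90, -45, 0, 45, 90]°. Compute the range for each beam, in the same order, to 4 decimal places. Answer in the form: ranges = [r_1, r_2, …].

ranges = [2.9200, 2.7021, 1.7782, 1.5943, 1.6050]

beam 1: φ=-90°, α=330°
  dir = (cos 330°, sin 330°) = (0.8660, -0.5000); from cell (3,3)
  next x-line at t=0.7044, next y-line at t=0.9200; Δt_x=1.1547, Δt_y=2.0000
    x: enter (4,3) at t=0.7044
    y: enter (4,2) at t=0.9200
    x: enter (5,2) at t=1.8591
    y: enter (5,1) at t=2.9200 ← occupied
  → r_1 = 2.9200
beam 2: φ=-45°, α=15°
  dir = (cos 15°, sin 15°) = (0.9659, 0.2588); from cell (3,3)
  next x-line at t=0.6315, next y-line at t=2.0864; Δt_x=1.0353, Δt_y=3.8637
    x: enter (4,3) at t=0.6315
    x: enter (5,3) at t=1.6668
    y: enter (5,4) at t=2.0864
    x: enter (6,4) at t=2.7021 ← occupied
  → r_2 = 2.7021
beam 3: φ=0°, α=60°
  dir = (cos 60°, sin 60°) = (0.5000, 0.8660); from cell (3,3)
  next x-line at t=1.2200, next y-line at t=0.6235; Δt_x=2.0000, Δt_y=1.1547
    y: enter (3,4) at t=0.6235
    x: enter (4,4) at t=1.2200
    y: enter (4,5) at t=1.7782 ← occupied
  → r_3 = 1.7782
beam 4: φ=45°, α=105°
  dir = (cos 105°, sin 105°) = (-0.2588, 0.9659); from cell (3,3)
  next x-line at t=1.5068, next y-line at t=0.5590; Δt_x=3.8637, Δt_y=1.0353
    y: enter (3,4) at t=0.5590
    x: enter (2,4) at t=1.5068
    y: enter (2,5) at t=1.5943 ← occupied
  → r_4 = 1.5943
beam 5: φ=90°, α=150°
  dir = (cos 150°, sin 150°) = (-0.8660, 0.5000); from cell (3,3)
  next x-line at t=0.4503, next y-line at t=1.0800; Δt_x=1.1547, Δt_y=2.0000
    x: enter (2,3) at t=0.4503
    y: enter (2,4) at t=1.0800
    x: enter (1,4) at t=1.6050 ← occupied
  → r_5 = 1.6050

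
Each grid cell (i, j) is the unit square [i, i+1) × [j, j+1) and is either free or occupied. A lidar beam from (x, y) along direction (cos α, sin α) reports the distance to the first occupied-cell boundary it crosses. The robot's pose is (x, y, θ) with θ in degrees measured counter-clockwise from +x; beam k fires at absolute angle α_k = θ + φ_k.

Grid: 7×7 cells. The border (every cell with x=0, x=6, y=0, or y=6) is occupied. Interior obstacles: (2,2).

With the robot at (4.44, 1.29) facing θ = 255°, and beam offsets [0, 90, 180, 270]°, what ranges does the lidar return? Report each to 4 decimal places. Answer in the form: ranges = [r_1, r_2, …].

beam 1: φ=0°, α=255°
  dir = (cos 255°, sin 255°) = (-0.2588, -0.9659); from cell (4,1)
  next x-line at t=1.7000, next y-line at t=0.3002; Δt_x=3.8637, Δt_y=1.0353
    y: enter (4,0) at t=0.3002 ← occupied
  → r_1 = 0.3002
beam 2: φ=90°, α=345°
  dir = (cos 345°, sin 345°) = (0.9659, -0.2588); from cell (4,1)
  next x-line at t=0.5798, next y-line at t=1.1205; Δt_x=1.0353, Δt_y=3.8637
    x: enter (5,1) at t=0.5798
    y: enter (5,0) at t=1.1205 ← occupied
  → r_2 = 1.1205
beam 3: φ=180°, α=75°
  dir = (cos 75°, sin 75°) = (0.2588, 0.9659); from cell (4,1)
  next x-line at t=2.1637, next y-line at t=0.7350; Δt_x=3.8637, Δt_y=1.0353
    y: enter (4,2) at t=0.7350
    y: enter (4,3) at t=1.7703
    x: enter (5,3) at t=2.1637
    y: enter (5,4) at t=2.8056
    y: enter (5,5) at t=3.8409
    y: enter (5,6) at t=4.8762 ← occupied
  → r_3 = 4.8762
beam 4: φ=270°, α=165°
  dir = (cos 165°, sin 165°) = (-0.9659, 0.2588); from cell (4,1)
  next x-line at t=0.4555, next y-line at t=2.7432; Δt_x=1.0353, Δt_y=3.8637
    x: enter (3,1) at t=0.4555
    x: enter (2,1) at t=1.4908
    x: enter (1,1) at t=2.5261
    y: enter (1,2) at t=2.7432
    x: enter (0,2) at t=3.5614 ← occupied
  → r_4 = 3.5614

ranges = [0.3002, 1.1205, 4.8762, 3.5614]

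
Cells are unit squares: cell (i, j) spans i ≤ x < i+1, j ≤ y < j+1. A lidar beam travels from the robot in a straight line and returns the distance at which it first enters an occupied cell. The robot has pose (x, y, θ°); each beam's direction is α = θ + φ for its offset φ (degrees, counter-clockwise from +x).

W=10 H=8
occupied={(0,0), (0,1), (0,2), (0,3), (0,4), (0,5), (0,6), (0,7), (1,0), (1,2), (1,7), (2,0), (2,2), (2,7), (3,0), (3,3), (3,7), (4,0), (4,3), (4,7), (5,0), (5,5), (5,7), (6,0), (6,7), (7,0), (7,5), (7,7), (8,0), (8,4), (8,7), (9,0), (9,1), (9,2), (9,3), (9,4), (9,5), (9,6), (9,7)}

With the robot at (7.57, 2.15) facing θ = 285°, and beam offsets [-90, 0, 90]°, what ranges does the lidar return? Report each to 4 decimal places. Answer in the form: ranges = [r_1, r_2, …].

beam 1: φ=-90°, α=195°
  d=(-0.9659,-0.2588)  start (7,2)  tX=0.5901 tY=0.5796  stride 1/|dx|=1.0353 1/|dy|=3.8637
    cross y-line → (7,1), t=0.5796
    cross x-line → (6,1), t=0.5901
    cross x-line → (5,1), t=1.6254
    cross x-line → (4,1), t=2.6607
    cross x-line → (3,1), t=3.6959
    cross y-line → (3,0), t=4.4433 (wall)
  → r_1 = 4.4433
beam 2: φ=0°, α=285°
  d=(0.2588,-0.9659)  start (7,2)  tX=1.6614 tY=0.1553  stride 1/|dx|=3.8637 1/|dy|=1.0353
    cross y-line → (7,1), t=0.1553
    cross y-line → (7,0), t=1.1906 (wall)
  → r_2 = 1.1906
beam 3: φ=90°, α=15°
  d=(0.9659,0.2588)  start (7,2)  tX=0.4452 tY=3.2841  stride 1/|dx|=1.0353 1/|dy|=3.8637
    cross x-line → (8,2), t=0.4452
    cross x-line → (9,2), t=1.4804 (wall)
  → r_3 = 1.4804

ranges = [4.4433, 1.1906, 1.4804]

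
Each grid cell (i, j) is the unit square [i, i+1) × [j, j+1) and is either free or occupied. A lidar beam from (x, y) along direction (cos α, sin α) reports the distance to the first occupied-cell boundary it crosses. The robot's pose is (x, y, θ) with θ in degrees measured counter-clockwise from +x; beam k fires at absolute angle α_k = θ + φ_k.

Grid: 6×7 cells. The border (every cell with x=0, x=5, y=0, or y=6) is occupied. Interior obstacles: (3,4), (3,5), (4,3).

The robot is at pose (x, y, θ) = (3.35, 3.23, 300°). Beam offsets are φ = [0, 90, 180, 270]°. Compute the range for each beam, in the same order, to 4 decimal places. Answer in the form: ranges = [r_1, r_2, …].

ranges = [2.5750, 0.7506, 3.1985, 2.7135]

beam 1: φ=0°, α=300°
  d=(0.5000,-0.8660)  start (3,3)  tX=1.3000 tY=0.2656  stride 1/|dx|=2.0000 1/|dy|=1.1547
    cross y-line → (3,2), t=0.2656
    cross x-line → (4,2), t=1.3000
    cross y-line → (4,1), t=1.4203
    cross y-line → (4,0), t=2.5750 (wall)
  → r_1 = 2.5750
beam 2: φ=90°, α=30°
  d=(0.8660,0.5000)  start (3,3)  tX=0.7506 tY=1.5400  stride 1/|dx|=1.1547 1/|dy|=2.0000
    cross x-line → (4,3), t=0.7506 (wall)
  → r_2 = 0.7506
beam 3: φ=180°, α=120°
  d=(-0.5000,0.8660)  start (3,3)  tX=0.7000 tY=0.8891  stride 1/|dx|=2.0000 1/|dy|=1.1547
    cross x-line → (2,3), t=0.7000
    cross y-line → (2,4), t=0.8891
    cross y-line → (2,5), t=2.0438
    cross x-line → (1,5), t=2.7000
    cross y-line → (1,6), t=3.1985 (wall)
  → r_3 = 3.1985
beam 4: φ=270°, α=210°
  d=(-0.8660,-0.5000)  start (3,3)  tX=0.4041 tY=0.4600  stride 1/|dx|=1.1547 1/|dy|=2.0000
    cross x-line → (2,3), t=0.4041
    cross y-line → (2,2), t=0.4600
    cross x-line → (1,2), t=1.5588
    cross y-line → (1,1), t=2.4600
    cross x-line → (0,1), t=2.7135 (wall)
  → r_4 = 2.7135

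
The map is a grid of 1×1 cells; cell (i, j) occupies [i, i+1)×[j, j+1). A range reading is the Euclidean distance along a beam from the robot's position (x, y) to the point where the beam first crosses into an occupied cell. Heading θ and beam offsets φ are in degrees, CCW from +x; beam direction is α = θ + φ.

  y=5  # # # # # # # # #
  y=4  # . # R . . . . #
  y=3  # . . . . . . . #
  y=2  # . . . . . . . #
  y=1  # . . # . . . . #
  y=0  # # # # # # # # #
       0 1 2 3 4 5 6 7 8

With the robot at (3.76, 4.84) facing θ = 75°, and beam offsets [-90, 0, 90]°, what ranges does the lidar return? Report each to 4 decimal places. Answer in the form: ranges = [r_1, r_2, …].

beam 1: φ=-90°, α=345°
  dir = (cos 345°, sin 345°) = (0.9659, -0.2588); from cell (3,4)
  next x-line at t=0.2485, next y-line at t=3.2455; Δt_x=1.0353, Δt_y=3.8637
    x: enter (4,4) at t=0.2485
    x: enter (5,4) at t=1.2837
    x: enter (6,4) at t=2.3190
    y: enter (6,3) at t=3.2455
    x: enter (7,3) at t=3.3543
    x: enter (8,3) at t=4.3896 ← occupied
  → r_1 = 4.3896
beam 2: φ=0°, α=75°
  dir = (cos 75°, sin 75°) = (0.2588, 0.9659); from cell (3,4)
  next x-line at t=0.9273, next y-line at t=0.1656; Δt_x=3.8637, Δt_y=1.0353
    y: enter (3,5) at t=0.1656 ← occupied
  → r_2 = 0.1656
beam 3: φ=90°, α=165°
  dir = (cos 165°, sin 165°) = (-0.9659, 0.2588); from cell (3,4)
  next x-line at t=0.7868, next y-line at t=0.6182; Δt_x=1.0353, Δt_y=3.8637
    y: enter (3,5) at t=0.6182 ← occupied
  → r_3 = 0.6182

ranges = [4.3896, 0.1656, 0.6182]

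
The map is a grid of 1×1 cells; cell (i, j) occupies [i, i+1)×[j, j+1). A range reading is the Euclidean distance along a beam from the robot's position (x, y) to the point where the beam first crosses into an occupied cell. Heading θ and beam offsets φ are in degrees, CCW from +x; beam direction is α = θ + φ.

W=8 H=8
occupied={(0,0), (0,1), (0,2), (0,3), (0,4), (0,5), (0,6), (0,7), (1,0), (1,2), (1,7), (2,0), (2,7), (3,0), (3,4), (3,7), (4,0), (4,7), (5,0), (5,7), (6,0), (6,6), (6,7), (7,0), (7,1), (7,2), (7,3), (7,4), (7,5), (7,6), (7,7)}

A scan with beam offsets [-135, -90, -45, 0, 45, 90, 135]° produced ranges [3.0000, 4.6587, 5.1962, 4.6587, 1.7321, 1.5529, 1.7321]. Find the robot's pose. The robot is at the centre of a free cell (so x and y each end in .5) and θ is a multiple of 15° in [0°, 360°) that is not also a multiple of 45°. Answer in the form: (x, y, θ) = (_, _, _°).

(x, y, θ) = (5.5, 2.5, 195°)

Enumerate (i+0.5, j+0.5, θ) over the 33 free cells and 16 admissible headings. For each, cast all 7 beams and compare to the given ranges.
  (5.5, 4.5, 255°): beam 1 = 2.8868 ≠ 3.0000 ✗
  (4.5, 2.5, 195°): beam 1 = 4.0415 ≠ 3.0000 ✗
  (4.5, 3.5, 30°): beam 1 = 2.5882 ≠ 3.0000 ✗
  (5.5, 4.5, 330°): beam 1 = 1.5529 ≠ 3.0000 ✗
  (2.5, 6.5, 195°): beam 1 = 0.5774 ≠ 3.0000 ✗
  …
  (5.5, 2.5, 195°): r_1=3.0000, r_2=4.6587, r_3=5.1962, r_4=4.6587, r_5=1.7321, r_6=1.5529, r_7=1.7321 — all match ✓
Only this pose fits every beam.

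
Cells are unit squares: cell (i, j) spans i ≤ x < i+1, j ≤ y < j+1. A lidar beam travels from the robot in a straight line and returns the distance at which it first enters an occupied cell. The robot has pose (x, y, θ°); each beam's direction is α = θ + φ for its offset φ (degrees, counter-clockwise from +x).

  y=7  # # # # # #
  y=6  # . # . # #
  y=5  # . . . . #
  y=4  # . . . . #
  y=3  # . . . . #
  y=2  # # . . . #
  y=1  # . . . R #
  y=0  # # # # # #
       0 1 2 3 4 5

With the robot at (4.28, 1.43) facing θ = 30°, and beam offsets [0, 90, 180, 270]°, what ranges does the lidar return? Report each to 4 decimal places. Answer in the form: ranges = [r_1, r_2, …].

ranges = [0.8314, 6.4317, 0.8600, 0.4965]

beam 1: φ=0°, α=30°
  dir = (cos 30°, sin 30°) = (0.8660, 0.5000); from cell (4,1)
  next x-line at t=0.8314, next y-line at t=1.1400; Δt_x=1.1547, Δt_y=2.0000
    x: enter (5,1) at t=0.8314 ← occupied
  → r_1 = 0.8314
beam 2: φ=90°, α=120°
  dir = (cos 120°, sin 120°) = (-0.5000, 0.8660); from cell (4,1)
  next x-line at t=0.5600, next y-line at t=0.6582; Δt_x=2.0000, Δt_y=1.1547
    x: enter (3,1) at t=0.5600
    y: enter (3,2) at t=0.6582
    y: enter (3,3) at t=1.8129
    x: enter (2,3) at t=2.5600
    y: enter (2,4) at t=2.9676
    y: enter (2,5) at t=4.1223
    x: enter (1,5) at t=4.5600
    y: enter (1,6) at t=5.2770
    y: enter (1,7) at t=6.4317 ← occupied
  → r_2 = 6.4317
beam 3: φ=180°, α=210°
  dir = (cos 210°, sin 210°) = (-0.8660, -0.5000); from cell (4,1)
  next x-line at t=0.3233, next y-line at t=0.8600; Δt_x=1.1547, Δt_y=2.0000
    x: enter (3,1) at t=0.3233
    y: enter (3,0) at t=0.8600 ← occupied
  → r_3 = 0.8600
beam 4: φ=270°, α=300°
  dir = (cos 300°, sin 300°) = (0.5000, -0.8660); from cell (4,1)
  next x-line at t=1.4400, next y-line at t=0.4965; Δt_x=2.0000, Δt_y=1.1547
    y: enter (4,0) at t=0.4965 ← occupied
  → r_4 = 0.4965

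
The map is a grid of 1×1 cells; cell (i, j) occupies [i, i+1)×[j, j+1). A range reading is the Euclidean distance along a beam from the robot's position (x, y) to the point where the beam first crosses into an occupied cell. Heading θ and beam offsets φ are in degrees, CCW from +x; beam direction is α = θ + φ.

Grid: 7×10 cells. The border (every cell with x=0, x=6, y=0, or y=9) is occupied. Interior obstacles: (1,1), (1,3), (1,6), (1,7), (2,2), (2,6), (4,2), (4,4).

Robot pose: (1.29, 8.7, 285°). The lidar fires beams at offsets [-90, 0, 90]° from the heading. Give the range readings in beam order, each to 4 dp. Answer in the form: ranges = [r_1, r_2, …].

ranges = [0.3002, 0.7247, 1.1591]

beam 1: φ=-90°, α=195°
  direction (-0.9659, -0.2588); cell (1,8); t to first gridline: x 0.3002, y 2.7046 (then +1.0353 / +3.8637)
    (0,8) via x @ 0.3002  # hit
  → r_1 = 0.3002
beam 2: φ=0°, α=285°
  direction (0.2588, -0.9659); cell (1,8); t to first gridline: x 2.7432, y 0.7247 (then +3.8637 / +1.0353)
    (1,7) via y @ 0.7247  # hit
  → r_2 = 0.7247
beam 3: φ=90°, α=15°
  direction (0.9659, 0.2588); cell (1,8); t to first gridline: x 0.7350, y 1.1591 (then +1.0353 / +3.8637)
    (2,8) via x @ 0.7350
    (2,9) via y @ 1.1591  # hit
  → r_3 = 1.1591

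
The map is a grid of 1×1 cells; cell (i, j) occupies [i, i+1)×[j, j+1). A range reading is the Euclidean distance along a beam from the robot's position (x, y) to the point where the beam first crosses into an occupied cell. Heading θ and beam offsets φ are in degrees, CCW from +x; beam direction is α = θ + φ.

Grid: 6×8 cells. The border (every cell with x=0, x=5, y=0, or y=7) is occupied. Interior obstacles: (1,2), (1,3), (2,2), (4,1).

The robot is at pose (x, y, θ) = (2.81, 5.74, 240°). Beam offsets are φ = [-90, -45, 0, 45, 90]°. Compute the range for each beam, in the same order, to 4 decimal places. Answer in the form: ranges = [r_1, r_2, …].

ranges = [2.0900, 1.8738, 2.0092, 4.5978, 2.5288]

beam 1: φ=-90°, α=150°
  dir = (cos 150°, sin 150°) = (-0.8660, 0.5000); from cell (2,5)
  next x-line at t=0.9353, next y-line at t=0.5200; Δt_x=1.1547, Δt_y=2.0000
    y: enter (2,6) at t=0.5200
    x: enter (1,6) at t=0.9353
    x: enter (0,6) at t=2.0900 ← occupied
  → r_1 = 2.0900
beam 2: φ=-45°, α=195°
  dir = (cos 195°, sin 195°) = (-0.9659, -0.2588); from cell (2,5)
  next x-line at t=0.8386, next y-line at t=2.8591; Δt_x=1.0353, Δt_y=3.8637
    x: enter (1,5) at t=0.8386
    x: enter (0,5) at t=1.8738 ← occupied
  → r_2 = 1.8738
beam 3: φ=0°, α=240°
  dir = (cos 240°, sin 240°) = (-0.5000, -0.8660); from cell (2,5)
  next x-line at t=1.6200, next y-line at t=0.8545; Δt_x=2.0000, Δt_y=1.1547
    y: enter (2,4) at t=0.8545
    x: enter (1,4) at t=1.6200
    y: enter (1,3) at t=2.0092 ← occupied
  → r_3 = 2.0092
beam 4: φ=45°, α=285°
  dir = (cos 285°, sin 285°) = (0.2588, -0.9659); from cell (2,5)
  next x-line at t=0.7341, next y-line at t=0.7661; Δt_x=3.8637, Δt_y=1.0353
    x: enter (3,5) at t=0.7341
    y: enter (3,4) at t=0.7661
    y: enter (3,3) at t=1.8014
    y: enter (3,2) at t=2.8367
    y: enter (3,1) at t=3.8719
    x: enter (4,1) at t=4.5978 ← occupied
  → r_4 = 4.5978
beam 5: φ=90°, α=330°
  dir = (cos 330°, sin 330°) = (0.8660, -0.5000); from cell (2,5)
  next x-line at t=0.2194, next y-line at t=1.4800; Δt_x=1.1547, Δt_y=2.0000
    x: enter (3,5) at t=0.2194
    x: enter (4,5) at t=1.3741
    y: enter (4,4) at t=1.4800
    x: enter (5,4) at t=2.5288 ← occupied
  → r_5 = 2.5288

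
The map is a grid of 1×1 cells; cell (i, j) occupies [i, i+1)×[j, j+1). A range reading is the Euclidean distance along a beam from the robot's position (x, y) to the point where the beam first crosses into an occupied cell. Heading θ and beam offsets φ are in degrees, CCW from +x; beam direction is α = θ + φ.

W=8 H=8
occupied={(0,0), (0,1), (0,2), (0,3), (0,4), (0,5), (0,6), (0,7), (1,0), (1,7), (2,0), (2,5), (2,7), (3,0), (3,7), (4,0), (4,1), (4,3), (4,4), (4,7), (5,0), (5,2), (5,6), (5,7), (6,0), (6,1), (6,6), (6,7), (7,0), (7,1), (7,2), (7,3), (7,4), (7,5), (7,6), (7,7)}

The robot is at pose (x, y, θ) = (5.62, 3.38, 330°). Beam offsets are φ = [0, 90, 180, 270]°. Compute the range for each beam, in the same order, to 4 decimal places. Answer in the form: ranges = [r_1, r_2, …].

beam 1: φ=0°, α=330°
  direction (0.8660, -0.5000); cell (5,3); t to first gridline: x 0.4388, y 0.7600 (then +1.1547 / +2.0000)
    (6,3) via x @ 0.4388
    (6,2) via y @ 0.7600
    (7,2) via x @ 1.5935  # hit
  → r_1 = 1.5935
beam 2: φ=90°, α=60°
  direction (0.5000, 0.8660); cell (5,3); t to first gridline: x 0.7600, y 0.7159 (then +2.0000 / +1.1547)
    (5,4) via y @ 0.7159
    (6,4) via x @ 0.7600
    (6,5) via y @ 1.8706
    (7,5) via x @ 2.7600  # hit
  → r_2 = 2.7600
beam 3: φ=180°, α=150°
  direction (-0.8660, 0.5000); cell (5,3); t to first gridline: x 0.7159, y 1.2400 (then +1.1547 / +2.0000)
    (4,3) via x @ 0.7159  # hit
  → r_3 = 0.7159
beam 4: φ=270°, α=240°
  direction (-0.5000, -0.8660); cell (5,3); t to first gridline: x 1.2400, y 0.4388 (then +2.0000 / +1.1547)
    (5,2) via y @ 0.4388  # hit
  → r_4 = 0.4388

ranges = [1.5935, 2.7600, 0.7159, 0.4388]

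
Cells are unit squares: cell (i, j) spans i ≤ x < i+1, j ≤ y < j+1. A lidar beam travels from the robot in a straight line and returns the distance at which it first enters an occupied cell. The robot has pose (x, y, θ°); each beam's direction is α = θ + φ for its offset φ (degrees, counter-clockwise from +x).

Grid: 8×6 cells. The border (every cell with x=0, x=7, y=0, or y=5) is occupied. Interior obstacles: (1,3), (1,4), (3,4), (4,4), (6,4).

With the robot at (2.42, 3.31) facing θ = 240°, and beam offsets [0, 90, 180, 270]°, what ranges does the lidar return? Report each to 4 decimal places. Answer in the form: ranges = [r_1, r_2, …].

beam 1: φ=0°, α=240°
  dir = (cos 240°, sin 240°) = (-0.5000, -0.8660); from cell (2,3)
  next x-line at t=0.8400, next y-line at t=0.3580; Δt_x=2.0000, Δt_y=1.1547
    y: enter (2,2) at t=0.3580
    x: enter (1,2) at t=0.8400
    y: enter (1,1) at t=1.5127
    y: enter (1,0) at t=2.6674 ← occupied
  → r_1 = 2.6674
beam 2: φ=90°, α=330°
  dir = (cos 330°, sin 330°) = (0.8660, -0.5000); from cell (2,3)
  next x-line at t=0.6697, next y-line at t=0.6200; Δt_x=1.1547, Δt_y=2.0000
    y: enter (2,2) at t=0.6200
    x: enter (3,2) at t=0.6697
    x: enter (4,2) at t=1.8244
    y: enter (4,1) at t=2.6200
    x: enter (5,1) at t=2.9791
    x: enter (6,1) at t=4.1338
    y: enter (6,0) at t=4.6200 ← occupied
  → r_2 = 4.6200
beam 3: φ=180°, α=60°
  dir = (cos 60°, sin 60°) = (0.5000, 0.8660); from cell (2,3)
  next x-line at t=1.1600, next y-line at t=0.7967; Δt_x=2.0000, Δt_y=1.1547
    y: enter (2,4) at t=0.7967
    x: enter (3,4) at t=1.1600 ← occupied
  → r_3 = 1.1600
beam 4: φ=270°, α=150°
  dir = (cos 150°, sin 150°) = (-0.8660, 0.5000); from cell (2,3)
  next x-line at t=0.4850, next y-line at t=1.3800; Δt_x=1.1547, Δt_y=2.0000
    x: enter (1,3) at t=0.4850 ← occupied
  → r_4 = 0.4850

ranges = [2.6674, 4.6200, 1.1600, 0.4850]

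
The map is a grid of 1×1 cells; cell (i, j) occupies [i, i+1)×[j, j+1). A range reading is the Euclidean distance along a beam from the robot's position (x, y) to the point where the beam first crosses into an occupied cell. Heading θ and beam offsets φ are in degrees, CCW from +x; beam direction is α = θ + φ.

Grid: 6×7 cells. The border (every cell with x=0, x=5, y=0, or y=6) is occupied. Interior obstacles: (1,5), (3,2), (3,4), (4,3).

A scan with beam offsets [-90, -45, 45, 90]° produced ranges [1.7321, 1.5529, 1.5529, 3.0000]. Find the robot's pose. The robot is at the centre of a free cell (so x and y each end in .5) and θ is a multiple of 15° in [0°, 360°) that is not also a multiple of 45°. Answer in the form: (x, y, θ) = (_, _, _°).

(x, y, θ) = (2.5, 4.5, 150°)

Candidates: 16 free-cell centres × 16 headings = 256 poses. Raycast each; keep the one whose scan matches to 4 dp.
  (3.5, 3.5, 30°): beam 1 = 0.5774 ≠ 1.7321 ✗
  (4.5, 2.5, 30°): beam 1 = 1.0000 ≠ 1.7321 ✗
  (1.5, 2.5, 165°): beam 1 = 3.6235 ≠ 1.7321 ✗
  …
  (2.5, 4.5, 150°): r_1=1.7321, r_2=1.5529, r_3=1.5529, r_4=3.0000 — all match ✓
Only this pose fits every beam.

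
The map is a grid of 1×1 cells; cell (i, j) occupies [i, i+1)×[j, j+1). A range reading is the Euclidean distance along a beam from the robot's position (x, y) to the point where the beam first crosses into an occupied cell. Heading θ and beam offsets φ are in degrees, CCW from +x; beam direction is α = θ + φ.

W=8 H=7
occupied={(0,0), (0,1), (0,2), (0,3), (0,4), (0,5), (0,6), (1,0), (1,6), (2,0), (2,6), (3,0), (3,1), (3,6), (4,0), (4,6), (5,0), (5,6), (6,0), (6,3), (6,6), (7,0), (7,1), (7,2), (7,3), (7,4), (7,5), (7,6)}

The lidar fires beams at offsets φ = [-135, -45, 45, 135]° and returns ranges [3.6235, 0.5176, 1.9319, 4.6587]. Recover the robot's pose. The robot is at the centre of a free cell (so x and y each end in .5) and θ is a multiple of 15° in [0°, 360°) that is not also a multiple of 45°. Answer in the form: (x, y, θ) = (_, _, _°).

(x, y, θ) = (3.5, 5.5, 120°)

Candidates: 28 free-cell centres × 16 headings = 448 poses. Raycast each; keep the one whose scan matches to 4 dp.
  (4.5, 5.5, 105°): beam 1 = 2.8868 ≠ 3.6235 ✗
  (5.5, 5.5, 300°): beam 1 = 1.9319 ≠ 3.6235 ✗
  (1.5, 5.5, 30°): beam 1 = 1.9319 ≠ 3.6235 ✗
  …
  (3.5, 5.5, 120°): r_1=3.6235, r_2=0.5176, r_3=1.9319, r_4=4.6587 — all match ✓
Only this pose fits every beam.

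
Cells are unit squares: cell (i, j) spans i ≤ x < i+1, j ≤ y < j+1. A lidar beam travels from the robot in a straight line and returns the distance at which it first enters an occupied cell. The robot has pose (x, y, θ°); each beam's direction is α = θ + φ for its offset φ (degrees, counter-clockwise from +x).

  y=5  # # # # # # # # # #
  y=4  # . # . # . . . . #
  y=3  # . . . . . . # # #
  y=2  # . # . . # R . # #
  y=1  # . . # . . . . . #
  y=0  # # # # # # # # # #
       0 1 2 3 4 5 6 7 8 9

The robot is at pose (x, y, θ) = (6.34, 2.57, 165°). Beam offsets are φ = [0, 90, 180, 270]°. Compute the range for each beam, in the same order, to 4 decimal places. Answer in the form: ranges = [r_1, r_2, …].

ranges = [0.3520, 1.6254, 1.7186, 2.5157]

beam 1: φ=0°, α=165°
  dir = (cos 165°, sin 165°) = (-0.9659, 0.2588); from cell (6,2)
  next x-line at t=0.3520, next y-line at t=1.6614; Δt_x=1.0353, Δt_y=3.8637
    x: enter (5,2) at t=0.3520 ← occupied
  → r_1 = 0.3520
beam 2: φ=90°, α=255°
  dir = (cos 255°, sin 255°) = (-0.2588, -0.9659); from cell (6,2)
  next x-line at t=1.3137, next y-line at t=0.5901; Δt_x=3.8637, Δt_y=1.0353
    y: enter (6,1) at t=0.5901
    x: enter (5,1) at t=1.3137
    y: enter (5,0) at t=1.6254 ← occupied
  → r_2 = 1.6254
beam 3: φ=180°, α=345°
  dir = (cos 345°, sin 345°) = (0.9659, -0.2588); from cell (6,2)
  next x-line at t=0.6833, next y-line at t=2.2023; Δt_x=1.0353, Δt_y=3.8637
    x: enter (7,2) at t=0.6833
    x: enter (8,2) at t=1.7186 ← occupied
  → r_3 = 1.7186
beam 4: φ=270°, α=75°
  dir = (cos 75°, sin 75°) = (0.2588, 0.9659); from cell (6,2)
  next x-line at t=2.5500, next y-line at t=0.4452; Δt_x=3.8637, Δt_y=1.0353
    y: enter (6,3) at t=0.4452
    y: enter (6,4) at t=1.4804
    y: enter (6,5) at t=2.5157 ← occupied
  → r_4 = 2.5157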